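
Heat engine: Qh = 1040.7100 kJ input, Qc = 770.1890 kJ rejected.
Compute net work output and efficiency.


W = 1040.7100 - 770.1890 = 270.5210 kJ
eta = 270.5210 / 1040.7100 = 0.2599 = 25.9939%

W = 270.5210 kJ, eta = 25.9939%


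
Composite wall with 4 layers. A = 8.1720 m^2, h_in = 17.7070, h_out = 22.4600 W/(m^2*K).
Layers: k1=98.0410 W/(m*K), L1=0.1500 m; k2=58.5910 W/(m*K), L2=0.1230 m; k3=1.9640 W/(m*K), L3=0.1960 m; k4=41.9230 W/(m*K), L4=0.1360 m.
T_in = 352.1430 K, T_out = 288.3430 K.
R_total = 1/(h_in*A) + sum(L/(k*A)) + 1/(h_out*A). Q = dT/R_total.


R_conv_in = 1/(17.7070*8.1720) = 0.0069
R_1 = 0.1500/(98.0410*8.1720) = 0.0002
R_2 = 0.1230/(58.5910*8.1720) = 0.0003
R_3 = 0.1960/(1.9640*8.1720) = 0.0122
R_4 = 0.1360/(41.9230*8.1720) = 0.0004
R_conv_out = 1/(22.4600*8.1720) = 0.0054
R_total = 0.0254 K/W
Q = 63.8000 / 0.0254 = 2510.6101 W

R_total = 0.0254 K/W, Q = 2510.6101 W


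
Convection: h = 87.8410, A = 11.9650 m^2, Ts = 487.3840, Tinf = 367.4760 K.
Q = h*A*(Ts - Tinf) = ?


dT = 119.9080 K
Q = 87.8410 * 11.9650 * 119.9080 = 126025.4142 W

126025.4142 W


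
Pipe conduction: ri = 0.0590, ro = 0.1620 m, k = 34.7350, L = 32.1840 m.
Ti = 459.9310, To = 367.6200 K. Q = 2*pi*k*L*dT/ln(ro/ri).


dT = 92.3110 K
ln(ro/ri) = 1.0101
Q = 2*pi*34.7350*32.1840*92.3110 / 1.0101 = 641939.2800 W

641939.2800 W


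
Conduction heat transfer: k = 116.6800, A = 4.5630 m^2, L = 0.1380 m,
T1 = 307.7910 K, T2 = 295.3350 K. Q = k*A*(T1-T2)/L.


dT = 12.4560 K
Q = 116.6800 * 4.5630 * 12.4560 / 0.1380 = 48055.8654 W

48055.8654 W


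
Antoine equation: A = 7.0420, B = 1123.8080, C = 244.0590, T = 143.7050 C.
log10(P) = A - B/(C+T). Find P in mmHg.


C+T = 387.7640
B/(C+T) = 2.8982
log10(P) = 7.0420 - 2.8982 = 4.1438
P = 10^4.1438 = 13925.9497 mmHg

13925.9497 mmHg


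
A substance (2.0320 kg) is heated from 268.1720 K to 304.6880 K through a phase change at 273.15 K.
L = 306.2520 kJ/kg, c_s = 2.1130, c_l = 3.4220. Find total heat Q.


Q1 (sensible, solid) = 2.0320 * 2.1130 * 4.9780 = 21.3736 kJ
Q2 (latent) = 2.0320 * 306.2520 = 622.3041 kJ
Q3 (sensible, liquid) = 2.0320 * 3.4220 * 31.5380 = 219.2996 kJ
Q_total = 862.9773 kJ

862.9773 kJ


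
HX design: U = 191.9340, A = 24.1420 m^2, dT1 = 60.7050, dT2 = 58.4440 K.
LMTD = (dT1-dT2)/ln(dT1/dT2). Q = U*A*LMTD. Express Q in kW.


LMTD = 59.5673 K
Q = 191.9340 * 24.1420 * 59.5673 = 276015.4728 W = 276.0155 kW

276.0155 kW


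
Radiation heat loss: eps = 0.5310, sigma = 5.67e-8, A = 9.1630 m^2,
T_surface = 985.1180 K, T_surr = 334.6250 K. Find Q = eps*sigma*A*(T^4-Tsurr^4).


T^4 = 9.4179e+11
Tsurr^4 = 1.2538e+10
Q = 0.5310 * 5.67e-8 * 9.1630 * 9.2925e+11 = 256358.4453 W

256358.4453 W


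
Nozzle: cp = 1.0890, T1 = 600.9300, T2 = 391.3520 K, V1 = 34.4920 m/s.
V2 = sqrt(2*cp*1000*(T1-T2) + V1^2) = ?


dT = 209.5780 K
2*cp*1000*dT = 456460.8840
V1^2 = 1189.6981
V2 = sqrt(457650.5821) = 676.4988 m/s

676.4988 m/s


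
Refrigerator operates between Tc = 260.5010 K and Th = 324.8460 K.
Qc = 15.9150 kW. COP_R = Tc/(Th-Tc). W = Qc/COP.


COP = 260.5010 / 64.3450 = 4.0485
W = 15.9150 / 4.0485 = 3.9311 kW

COP = 4.0485, W = 3.9311 kW


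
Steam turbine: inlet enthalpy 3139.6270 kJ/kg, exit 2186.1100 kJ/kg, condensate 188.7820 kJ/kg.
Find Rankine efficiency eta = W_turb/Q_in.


W = 953.5170 kJ/kg
Q_in = 2950.8450 kJ/kg
eta = 0.3231 = 32.3134%

eta = 32.3134%


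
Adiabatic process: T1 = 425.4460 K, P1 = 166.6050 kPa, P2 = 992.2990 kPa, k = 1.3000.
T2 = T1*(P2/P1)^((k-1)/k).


(k-1)/k = 0.2308
(P2/P1)^exp = 1.5095
T2 = 425.4460 * 1.5095 = 642.2145 K

642.2145 K


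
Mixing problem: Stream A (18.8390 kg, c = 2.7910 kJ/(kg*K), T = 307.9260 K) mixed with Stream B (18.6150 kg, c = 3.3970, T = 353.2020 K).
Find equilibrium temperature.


num = 38525.4242
den = 115.8148
Tf = 332.6468 K

332.6468 K


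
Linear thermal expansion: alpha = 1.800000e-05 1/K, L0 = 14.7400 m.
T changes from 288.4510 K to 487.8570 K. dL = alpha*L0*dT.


dT = 199.4060 K
dL = 1.800000e-05 * 14.7400 * 199.4060 = 0.052906 m
L_final = 14.792906 m

dL = 0.052906 m


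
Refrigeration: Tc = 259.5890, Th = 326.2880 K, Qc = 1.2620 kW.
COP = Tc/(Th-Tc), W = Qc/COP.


COP = 259.5890 / 66.6990 = 3.8919
W = 1.2620 / 3.8919 = 0.3243 kW

COP = 3.8919, W = 0.3243 kW


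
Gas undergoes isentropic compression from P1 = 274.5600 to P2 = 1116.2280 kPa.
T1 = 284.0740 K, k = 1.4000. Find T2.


(k-1)/k = 0.2857
(P2/P1)^exp = 1.4929
T2 = 284.0740 * 1.4929 = 424.0963 K

424.0963 K


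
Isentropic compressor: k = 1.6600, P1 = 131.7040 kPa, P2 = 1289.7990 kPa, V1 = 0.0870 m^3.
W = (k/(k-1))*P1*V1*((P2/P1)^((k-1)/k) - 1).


(k-1)/k = 0.3976
(P2/P1)^exp = 2.4773
W = 2.5152 * 131.7040 * 0.0870 * (2.4773 - 1) = 42.5751 kJ

42.5751 kJ


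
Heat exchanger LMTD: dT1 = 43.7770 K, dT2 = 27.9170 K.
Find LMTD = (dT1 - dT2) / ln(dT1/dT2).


dT1/dT2 = 1.5681
ln(dT1/dT2) = 0.4499
LMTD = 15.8600 / 0.4499 = 35.2544 K

35.2544 K


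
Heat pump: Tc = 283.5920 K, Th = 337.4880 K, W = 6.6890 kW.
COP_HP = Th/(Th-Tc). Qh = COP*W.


COP = 337.4880 / 53.8960 = 6.2618
Qh = 6.2618 * 6.6890 = 41.8854 kW

COP = 6.2618, Qh = 41.8854 kW


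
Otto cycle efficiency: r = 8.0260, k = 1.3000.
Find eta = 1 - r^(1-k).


r^(k-1) = 1.8679
eta = 1 - 1/1.8679 = 0.4646 = 46.4635%

46.4635%


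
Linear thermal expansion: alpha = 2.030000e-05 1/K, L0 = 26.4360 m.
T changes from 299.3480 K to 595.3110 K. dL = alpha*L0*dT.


dT = 295.9630 K
dL = 2.030000e-05 * 26.4360 * 295.9630 = 0.158829 m
L_final = 26.594829 m

dL = 0.158829 m


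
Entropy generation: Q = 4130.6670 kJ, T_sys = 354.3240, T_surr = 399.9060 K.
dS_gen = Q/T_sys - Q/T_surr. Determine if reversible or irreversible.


dS_sys = 4130.6670/354.3240 = 11.6579 kJ/K
dS_surr = -4130.6670/399.9060 = -10.3291 kJ/K
dS_gen = 11.6579 - 10.3291 = 1.3288 kJ/K (irreversible)

dS_gen = 1.3288 kJ/K, irreversible


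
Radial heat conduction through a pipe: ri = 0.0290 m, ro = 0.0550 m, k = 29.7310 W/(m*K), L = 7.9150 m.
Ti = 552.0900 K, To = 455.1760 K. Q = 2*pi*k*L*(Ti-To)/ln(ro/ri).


dT = 96.9140 K
ln(ro/ri) = 0.6400
Q = 2*pi*29.7310*7.9150*96.9140 / 0.6400 = 223883.1978 W

223883.1978 W


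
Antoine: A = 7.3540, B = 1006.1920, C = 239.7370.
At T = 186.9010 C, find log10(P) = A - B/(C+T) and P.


C+T = 426.6380
B/(C+T) = 2.3584
log10(P) = 7.3540 - 2.3584 = 4.9956
P = 10^4.9956 = 98987.2009 mmHg

98987.2009 mmHg


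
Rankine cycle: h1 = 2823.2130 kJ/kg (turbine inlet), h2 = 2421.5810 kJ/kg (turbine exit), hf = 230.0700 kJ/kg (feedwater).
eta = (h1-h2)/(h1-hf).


W = 401.6320 kJ/kg
Q_in = 2593.1430 kJ/kg
eta = 0.1549 = 15.4882%

eta = 15.4882%


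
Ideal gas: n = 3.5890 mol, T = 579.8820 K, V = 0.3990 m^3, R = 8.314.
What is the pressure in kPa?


P = nRT/V = 3.5890 * 8.314 * 579.8820 / 0.3990
= 17303.0677 / 0.3990 = 43366.0844 Pa = 43.3661 kPa

43.3661 kPa


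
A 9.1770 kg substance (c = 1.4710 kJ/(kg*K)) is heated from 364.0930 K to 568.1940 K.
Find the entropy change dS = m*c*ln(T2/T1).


T2/T1 = 1.5606
ln(T2/T1) = 0.4451
dS = 9.1770 * 1.4710 * 0.4451 = 6.0079 kJ/K

6.0079 kJ/K


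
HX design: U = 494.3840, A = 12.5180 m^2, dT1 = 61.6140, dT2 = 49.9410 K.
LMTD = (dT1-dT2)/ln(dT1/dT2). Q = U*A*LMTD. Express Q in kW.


LMTD = 55.5733 K
Q = 494.3840 * 12.5180 * 55.5733 = 343926.5887 W = 343.9266 kW

343.9266 kW


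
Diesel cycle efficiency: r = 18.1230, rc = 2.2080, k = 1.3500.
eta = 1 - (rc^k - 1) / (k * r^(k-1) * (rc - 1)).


r^(k-1) = 2.7566
rc^k = 2.9134
eta = 0.5744 = 57.4380%

57.4380%


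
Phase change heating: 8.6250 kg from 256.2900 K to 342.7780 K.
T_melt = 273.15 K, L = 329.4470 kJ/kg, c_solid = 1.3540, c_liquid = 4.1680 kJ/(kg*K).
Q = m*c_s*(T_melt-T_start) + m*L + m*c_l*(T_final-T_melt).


Q1 (sensible, solid) = 8.6250 * 1.3540 * 16.8600 = 196.8953 kJ
Q2 (latent) = 8.6250 * 329.4470 = 2841.4804 kJ
Q3 (sensible, liquid) = 8.6250 * 4.1680 * 69.6280 = 2503.0570 kJ
Q_total = 5541.4326 kJ

5541.4326 kJ


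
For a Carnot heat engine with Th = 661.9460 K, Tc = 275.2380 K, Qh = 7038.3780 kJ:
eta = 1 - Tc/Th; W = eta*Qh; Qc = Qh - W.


eta = 1 - 275.2380/661.9460 = 0.5842
W = 0.5842 * 7038.3780 = 4111.8114 kJ
Qc = 7038.3780 - 4111.8114 = 2926.5666 kJ

eta = 58.4199%, W = 4111.8114 kJ, Qc = 2926.5666 kJ


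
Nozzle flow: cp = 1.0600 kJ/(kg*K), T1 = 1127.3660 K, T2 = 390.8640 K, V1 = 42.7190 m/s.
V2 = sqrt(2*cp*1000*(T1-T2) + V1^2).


dT = 736.5020 K
2*cp*1000*dT = 1561384.2400
V1^2 = 1824.9130
V2 = sqrt(1563209.1530) = 1250.2836 m/s

1250.2836 m/s


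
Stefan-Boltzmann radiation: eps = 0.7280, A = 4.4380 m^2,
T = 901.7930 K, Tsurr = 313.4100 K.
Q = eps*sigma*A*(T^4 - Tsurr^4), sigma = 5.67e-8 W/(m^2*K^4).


T^4 = 6.6134e+11
Tsurr^4 = 9.6483e+09
Q = 0.7280 * 5.67e-8 * 4.4380 * 6.5170e+11 = 119384.1316 W

119384.1316 W


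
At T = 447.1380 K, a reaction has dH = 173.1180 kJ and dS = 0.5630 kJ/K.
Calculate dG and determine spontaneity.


T*dS = 447.1380 * 0.5630 = 251.7387 kJ
dG = 173.1180 - 251.7387 = -78.6207 kJ (spontaneous)

dG = -78.6207 kJ, spontaneous


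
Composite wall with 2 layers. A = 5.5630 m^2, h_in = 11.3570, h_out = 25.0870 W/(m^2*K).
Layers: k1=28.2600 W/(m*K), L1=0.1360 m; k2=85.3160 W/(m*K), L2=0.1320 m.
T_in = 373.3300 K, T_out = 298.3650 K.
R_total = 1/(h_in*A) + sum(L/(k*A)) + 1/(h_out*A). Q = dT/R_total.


R_conv_in = 1/(11.3570*5.5630) = 0.0158
R_1 = 0.1360/(28.2600*5.5630) = 0.0009
R_2 = 0.1320/(85.3160*5.5630) = 0.0003
R_conv_out = 1/(25.0870*5.5630) = 0.0072
R_total = 0.0241 K/W
Q = 74.9650 / 0.0241 = 3105.8539 W

R_total = 0.0241 K/W, Q = 3105.8539 W


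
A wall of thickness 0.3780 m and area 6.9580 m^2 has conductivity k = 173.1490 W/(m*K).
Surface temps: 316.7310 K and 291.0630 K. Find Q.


dT = 25.6680 K
Q = 173.1490 * 6.9580 * 25.6680 / 0.3780 = 81809.6704 W

81809.6704 W


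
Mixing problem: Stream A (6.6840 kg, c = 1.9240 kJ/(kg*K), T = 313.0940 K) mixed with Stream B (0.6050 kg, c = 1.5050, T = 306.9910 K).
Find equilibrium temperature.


num = 4305.9168
den = 13.7705
Tf = 312.6905 K

312.6905 K


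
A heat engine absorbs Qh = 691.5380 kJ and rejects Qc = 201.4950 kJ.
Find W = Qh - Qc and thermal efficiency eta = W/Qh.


W = 691.5380 - 201.4950 = 490.0430 kJ
eta = 490.0430 / 691.5380 = 0.7086 = 70.8628%

W = 490.0430 kJ, eta = 70.8628%


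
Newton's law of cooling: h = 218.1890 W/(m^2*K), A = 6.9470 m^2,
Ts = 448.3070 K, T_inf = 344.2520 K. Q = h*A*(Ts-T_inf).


dT = 104.0550 K
Q = 218.1890 * 6.9470 * 104.0550 = 157722.3010 W

157722.3010 W


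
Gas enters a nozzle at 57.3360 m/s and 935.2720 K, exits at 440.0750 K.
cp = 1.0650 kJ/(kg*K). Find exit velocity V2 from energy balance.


dT = 495.1970 K
2*cp*1000*dT = 1054769.6100
V1^2 = 3287.4169
V2 = sqrt(1058057.0269) = 1028.6190 m/s

1028.6190 m/s


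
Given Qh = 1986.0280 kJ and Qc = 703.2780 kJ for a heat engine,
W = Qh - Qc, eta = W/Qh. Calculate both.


W = 1986.0280 - 703.2780 = 1282.7500 kJ
eta = 1282.7500 / 1986.0280 = 0.6459 = 64.5887%

W = 1282.7500 kJ, eta = 64.5887%


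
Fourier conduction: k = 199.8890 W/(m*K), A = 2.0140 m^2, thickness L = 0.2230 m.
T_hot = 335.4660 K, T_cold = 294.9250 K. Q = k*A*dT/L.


dT = 40.5410 K
Q = 199.8890 * 2.0140 * 40.5410 / 0.2230 = 73187.6758 W

73187.6758 W


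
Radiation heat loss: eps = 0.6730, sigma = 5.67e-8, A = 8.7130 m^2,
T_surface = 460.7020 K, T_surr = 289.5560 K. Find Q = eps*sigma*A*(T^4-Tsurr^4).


T^4 = 4.5049e+10
Tsurr^4 = 7.0296e+09
Q = 0.6730 * 5.67e-8 * 8.7130 * 3.8019e+10 = 12640.5367 W

12640.5367 W


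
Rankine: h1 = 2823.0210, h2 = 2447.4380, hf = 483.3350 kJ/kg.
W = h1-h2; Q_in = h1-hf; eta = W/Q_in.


W = 375.5830 kJ/kg
Q_in = 2339.6860 kJ/kg
eta = 0.1605 = 16.0527%

eta = 16.0527%


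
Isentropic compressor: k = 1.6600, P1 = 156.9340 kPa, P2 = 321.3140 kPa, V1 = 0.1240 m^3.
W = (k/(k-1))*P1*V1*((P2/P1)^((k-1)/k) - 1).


(k-1)/k = 0.3976
(P2/P1)^exp = 1.3296
W = 2.5152 * 156.9340 * 0.1240 * (1.3296 - 1) = 16.1342 kJ

16.1342 kJ


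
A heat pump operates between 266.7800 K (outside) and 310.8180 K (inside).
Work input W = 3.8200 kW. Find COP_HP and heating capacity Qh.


COP = 310.8180 / 44.0380 = 7.0579
Qh = 7.0579 * 3.8200 = 26.9614 kW

COP = 7.0579, Qh = 26.9614 kW


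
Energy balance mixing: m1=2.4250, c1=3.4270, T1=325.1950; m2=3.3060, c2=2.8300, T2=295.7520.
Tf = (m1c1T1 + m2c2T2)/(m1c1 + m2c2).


num = 5469.5747
den = 17.6665
Tf = 309.6023 K

309.6023 K


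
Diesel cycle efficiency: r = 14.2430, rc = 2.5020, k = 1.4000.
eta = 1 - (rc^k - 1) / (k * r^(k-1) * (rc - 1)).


r^(k-1) = 2.8936
rc^k = 3.6108
eta = 0.5709 = 57.0925%

57.0925%


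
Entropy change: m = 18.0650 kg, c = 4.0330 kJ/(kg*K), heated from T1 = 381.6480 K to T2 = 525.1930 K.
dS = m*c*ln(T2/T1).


T2/T1 = 1.3761
ln(T2/T1) = 0.3193
dS = 18.0650 * 4.0330 * 0.3193 = 23.2606 kJ/K

23.2606 kJ/K


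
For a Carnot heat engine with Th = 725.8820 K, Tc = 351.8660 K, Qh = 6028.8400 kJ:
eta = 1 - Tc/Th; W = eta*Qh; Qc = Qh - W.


eta = 1 - 351.8660/725.8820 = 0.5153
W = 0.5153 * 6028.8400 = 3106.4038 kJ
Qc = 6028.8400 - 3106.4038 = 2922.4362 kJ

eta = 51.5257%, W = 3106.4038 kJ, Qc = 2922.4362 kJ


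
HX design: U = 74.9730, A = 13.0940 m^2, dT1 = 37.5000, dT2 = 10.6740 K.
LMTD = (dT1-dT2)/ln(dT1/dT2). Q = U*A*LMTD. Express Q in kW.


LMTD = 21.3493 K
Q = 74.9730 * 13.0940 * 21.3493 = 20958.5033 W = 20.9585 kW

20.9585 kW


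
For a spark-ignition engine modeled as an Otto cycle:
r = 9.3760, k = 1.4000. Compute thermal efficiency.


r^(k-1) = 2.4480
eta = 1 - 1/2.4480 = 0.5915 = 59.1499%

59.1499%


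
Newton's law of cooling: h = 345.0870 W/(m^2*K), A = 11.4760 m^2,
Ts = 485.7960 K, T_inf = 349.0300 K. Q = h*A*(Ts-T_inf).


dT = 136.7660 K
Q = 345.0870 * 11.4760 * 136.7660 = 541623.2313 W

541623.2313 W


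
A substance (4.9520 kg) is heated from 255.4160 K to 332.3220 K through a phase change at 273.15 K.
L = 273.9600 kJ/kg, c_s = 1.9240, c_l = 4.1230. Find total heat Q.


Q1 (sensible, solid) = 4.9520 * 1.9240 * 17.7340 = 168.9633 kJ
Q2 (latent) = 4.9520 * 273.9600 = 1356.6499 kJ
Q3 (sensible, liquid) = 4.9520 * 4.1230 * 59.1720 = 1208.1204 kJ
Q_total = 2733.7336 kJ

2733.7336 kJ


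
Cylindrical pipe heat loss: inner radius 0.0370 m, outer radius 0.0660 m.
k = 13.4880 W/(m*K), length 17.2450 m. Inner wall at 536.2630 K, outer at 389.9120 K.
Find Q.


dT = 146.3510 K
ln(ro/ri) = 0.5787
Q = 2*pi*13.4880*17.2450*146.3510 / 0.5787 = 369577.2231 W

369577.2231 W


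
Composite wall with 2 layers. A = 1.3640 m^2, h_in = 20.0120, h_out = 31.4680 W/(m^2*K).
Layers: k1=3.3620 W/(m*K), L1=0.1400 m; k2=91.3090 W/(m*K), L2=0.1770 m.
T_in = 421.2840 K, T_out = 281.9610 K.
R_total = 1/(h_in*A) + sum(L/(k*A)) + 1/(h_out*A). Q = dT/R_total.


R_conv_in = 1/(20.0120*1.3640) = 0.0366
R_1 = 0.1400/(3.3620*1.3640) = 0.0305
R_2 = 0.1770/(91.3090*1.3640) = 0.0014
R_conv_out = 1/(31.4680*1.3640) = 0.0233
R_total = 0.0919 K/W
Q = 139.3230 / 0.0919 = 1516.3055 W

R_total = 0.0919 K/W, Q = 1516.3055 W


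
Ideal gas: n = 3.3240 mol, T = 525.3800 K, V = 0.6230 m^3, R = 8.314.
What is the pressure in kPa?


P = nRT/V = 3.3240 * 8.314 * 525.3800 / 0.6230
= 14519.2630 / 0.6230 = 23305.3980 Pa = 23.3054 kPa

23.3054 kPa


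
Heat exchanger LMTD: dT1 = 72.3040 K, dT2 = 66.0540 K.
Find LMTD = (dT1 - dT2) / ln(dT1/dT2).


dT1/dT2 = 1.0946
ln(dT1/dT2) = 0.0904
LMTD = 6.2500 / 0.0904 = 69.1319 K

69.1319 K


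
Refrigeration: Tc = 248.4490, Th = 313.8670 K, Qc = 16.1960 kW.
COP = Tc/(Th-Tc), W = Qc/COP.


COP = 248.4490 / 65.4180 = 3.7979
W = 16.1960 / 3.7979 = 4.2645 kW

COP = 3.7979, W = 4.2645 kW


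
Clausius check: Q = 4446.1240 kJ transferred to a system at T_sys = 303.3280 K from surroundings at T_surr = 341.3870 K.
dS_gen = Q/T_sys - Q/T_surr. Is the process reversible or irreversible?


dS_sys = 4446.1240/303.3280 = 14.6578 kJ/K
dS_surr = -4446.1240/341.3870 = -13.0237 kJ/K
dS_gen = 14.6578 - 13.0237 = 1.6341 kJ/K (irreversible)

dS_gen = 1.6341 kJ/K, irreversible


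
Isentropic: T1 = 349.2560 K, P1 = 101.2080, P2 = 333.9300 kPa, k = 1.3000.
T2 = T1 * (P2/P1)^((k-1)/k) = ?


(k-1)/k = 0.2308
(P2/P1)^exp = 1.3172
T2 = 349.2560 * 1.3172 = 460.0277 K

460.0277 K


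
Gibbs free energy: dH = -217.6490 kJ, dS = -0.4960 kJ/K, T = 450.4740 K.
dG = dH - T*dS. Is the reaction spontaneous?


T*dS = 450.4740 * -0.4960 = -223.4351 kJ
dG = -217.6490 + 223.4351 = 5.7861 kJ (non-spontaneous)

dG = 5.7861 kJ, non-spontaneous


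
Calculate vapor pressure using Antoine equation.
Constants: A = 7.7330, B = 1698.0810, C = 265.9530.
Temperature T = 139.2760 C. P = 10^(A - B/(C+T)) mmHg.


C+T = 405.2290
B/(C+T) = 4.1904
log10(P) = 7.7330 - 4.1904 = 3.5426
P = 10^3.5426 = 3488.0027 mmHg

3488.0027 mmHg


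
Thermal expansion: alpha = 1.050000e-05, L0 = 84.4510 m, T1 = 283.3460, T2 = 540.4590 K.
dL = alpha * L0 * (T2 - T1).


dT = 257.1130 K
dL = 1.050000e-05 * 84.4510 * 257.1130 = 0.227991 m
L_final = 84.678991 m

dL = 0.227991 m


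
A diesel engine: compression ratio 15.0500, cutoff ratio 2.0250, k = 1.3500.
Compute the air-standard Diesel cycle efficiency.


r^(k-1) = 2.5831
rc^k = 2.5922
eta = 0.5545 = 55.4538%

55.4538%


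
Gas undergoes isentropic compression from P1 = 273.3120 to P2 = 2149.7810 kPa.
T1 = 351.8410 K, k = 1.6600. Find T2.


(k-1)/k = 0.3976
(P2/P1)^exp = 2.2706
T2 = 351.8410 * 2.2706 = 798.8813 K

798.8813 K


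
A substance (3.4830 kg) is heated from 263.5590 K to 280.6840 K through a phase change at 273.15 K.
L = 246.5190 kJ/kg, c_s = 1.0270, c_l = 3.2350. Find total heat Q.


Q1 (sensible, solid) = 3.4830 * 1.0270 * 9.5910 = 34.3074 kJ
Q2 (latent) = 3.4830 * 246.5190 = 858.6257 kJ
Q3 (sensible, liquid) = 3.4830 * 3.2350 * 7.5340 = 84.8894 kJ
Q_total = 977.8225 kJ

977.8225 kJ


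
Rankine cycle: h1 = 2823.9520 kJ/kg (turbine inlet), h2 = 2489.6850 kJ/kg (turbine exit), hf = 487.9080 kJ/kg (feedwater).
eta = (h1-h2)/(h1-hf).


W = 334.2670 kJ/kg
Q_in = 2336.0440 kJ/kg
eta = 0.1431 = 14.3091%

eta = 14.3091%


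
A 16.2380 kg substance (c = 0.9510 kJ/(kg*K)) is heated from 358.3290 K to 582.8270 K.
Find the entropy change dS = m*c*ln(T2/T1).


T2/T1 = 1.6265
ln(T2/T1) = 0.4864
dS = 16.2380 * 0.9510 * 0.4864 = 7.5118 kJ/K

7.5118 kJ/K


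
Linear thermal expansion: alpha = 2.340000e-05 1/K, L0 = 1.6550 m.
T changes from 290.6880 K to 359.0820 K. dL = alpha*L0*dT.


dT = 68.3940 K
dL = 2.340000e-05 * 1.6550 * 68.3940 = 0.002649 m
L_final = 1.657649 m

dL = 0.002649 m


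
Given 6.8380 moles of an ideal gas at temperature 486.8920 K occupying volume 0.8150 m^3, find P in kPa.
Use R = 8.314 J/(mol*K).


P = nRT/V = 6.8380 * 8.314 * 486.8920 / 0.8150
= 27680.3614 / 0.8150 = 33963.6336 Pa = 33.9636 kPa

33.9636 kPa


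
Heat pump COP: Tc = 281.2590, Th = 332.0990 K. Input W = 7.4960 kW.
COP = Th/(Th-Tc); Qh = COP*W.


COP = 332.0990 / 50.8400 = 6.5322
Qh = 6.5322 * 7.4960 = 48.9657 kW

COP = 6.5322, Qh = 48.9657 kW


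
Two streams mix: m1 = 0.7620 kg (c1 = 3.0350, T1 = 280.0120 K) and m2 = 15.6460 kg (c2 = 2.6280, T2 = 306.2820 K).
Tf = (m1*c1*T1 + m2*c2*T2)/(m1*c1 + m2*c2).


num = 13241.1831
den = 43.4304
Tf = 304.8831 K

304.8831 K


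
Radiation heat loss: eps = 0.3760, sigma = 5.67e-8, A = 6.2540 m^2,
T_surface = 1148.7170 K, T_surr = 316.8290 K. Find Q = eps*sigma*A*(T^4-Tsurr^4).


T^4 = 1.7412e+12
Tsurr^4 = 1.0076e+10
Q = 0.3760 * 5.67e-8 * 6.2540 * 1.7311e+12 = 230813.0959 W

230813.0959 W


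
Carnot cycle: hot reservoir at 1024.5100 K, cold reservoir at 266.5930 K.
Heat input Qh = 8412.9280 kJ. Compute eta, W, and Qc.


eta = 1 - 266.5930/1024.5100 = 0.7398
W = 0.7398 * 8412.9280 = 6223.7569 kJ
Qc = 8412.9280 - 6223.7569 = 2189.1711 kJ

eta = 73.9785%, W = 6223.7569 kJ, Qc = 2189.1711 kJ


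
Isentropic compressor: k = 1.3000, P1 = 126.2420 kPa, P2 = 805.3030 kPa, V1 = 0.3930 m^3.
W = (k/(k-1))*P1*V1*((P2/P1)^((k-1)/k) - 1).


(k-1)/k = 0.2308
(P2/P1)^exp = 1.5336
W = 4.3333 * 126.2420 * 0.3930 * (1.5336 - 1) = 114.7193 kJ

114.7193 kJ


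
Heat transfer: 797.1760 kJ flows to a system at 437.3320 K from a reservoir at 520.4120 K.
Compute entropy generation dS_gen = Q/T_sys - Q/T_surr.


dS_sys = 797.1760/437.3320 = 1.8228 kJ/K
dS_surr = -797.1760/520.4120 = -1.5318 kJ/K
dS_gen = 1.8228 - 1.5318 = 0.2910 kJ/K (irreversible)

dS_gen = 0.2910 kJ/K, irreversible


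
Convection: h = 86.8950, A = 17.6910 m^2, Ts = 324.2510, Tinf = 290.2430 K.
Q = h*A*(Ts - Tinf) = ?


dT = 34.0080 K
Q = 86.8950 * 17.6910 * 34.0080 = 52279.1192 W

52279.1192 W


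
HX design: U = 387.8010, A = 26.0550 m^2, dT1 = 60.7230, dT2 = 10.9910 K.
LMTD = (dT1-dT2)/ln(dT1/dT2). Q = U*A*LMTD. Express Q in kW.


LMTD = 29.0959 K
Q = 387.8010 * 26.0550 * 29.0959 = 293989.2227 W = 293.9892 kW

293.9892 kW


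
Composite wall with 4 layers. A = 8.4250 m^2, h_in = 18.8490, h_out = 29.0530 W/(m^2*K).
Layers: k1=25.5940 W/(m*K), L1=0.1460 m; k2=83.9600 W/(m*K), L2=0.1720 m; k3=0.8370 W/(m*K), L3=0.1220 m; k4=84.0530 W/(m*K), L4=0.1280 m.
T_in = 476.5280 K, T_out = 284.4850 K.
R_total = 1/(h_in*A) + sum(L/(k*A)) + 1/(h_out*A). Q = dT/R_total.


R_conv_in = 1/(18.8490*8.4250) = 0.0063
R_1 = 0.1460/(25.5940*8.4250) = 0.0007
R_2 = 0.1720/(83.9600*8.4250) = 0.0002
R_3 = 0.1220/(0.8370*8.4250) = 0.0173
R_4 = 0.1280/(84.0530*8.4250) = 0.0002
R_conv_out = 1/(29.0530*8.4250) = 0.0041
R_total = 0.0288 K/W
Q = 192.0430 / 0.0288 = 6671.7994 W

R_total = 0.0288 K/W, Q = 6671.7994 W


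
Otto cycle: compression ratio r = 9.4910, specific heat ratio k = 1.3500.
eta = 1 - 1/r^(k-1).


r^(k-1) = 2.1982
eta = 1 - 1/2.1982 = 0.5451 = 54.5074%

54.5074%


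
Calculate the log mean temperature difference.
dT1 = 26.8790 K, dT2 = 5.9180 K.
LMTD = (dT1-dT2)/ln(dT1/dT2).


dT1/dT2 = 4.5419
ln(dT1/dT2) = 1.5133
LMTD = 20.9610 / 1.5133 = 13.8508 K

13.8508 K


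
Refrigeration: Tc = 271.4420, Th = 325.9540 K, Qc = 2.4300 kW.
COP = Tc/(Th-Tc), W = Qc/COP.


COP = 271.4420 / 54.5120 = 4.9795
W = 2.4300 / 4.9795 = 0.4880 kW

COP = 4.9795, W = 0.4880 kW


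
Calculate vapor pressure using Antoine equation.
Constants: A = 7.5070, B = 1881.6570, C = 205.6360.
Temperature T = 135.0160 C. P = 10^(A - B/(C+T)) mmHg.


C+T = 340.6520
B/(C+T) = 5.5237
log10(P) = 7.5070 - 5.5237 = 1.9833
P = 10^1.9833 = 96.2293 mmHg

96.2293 mmHg


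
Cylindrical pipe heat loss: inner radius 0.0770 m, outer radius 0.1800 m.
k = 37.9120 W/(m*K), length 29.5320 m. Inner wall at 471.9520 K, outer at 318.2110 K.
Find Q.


dT = 153.7410 K
ln(ro/ri) = 0.8492
Q = 2*pi*37.9120*29.5320*153.7410 / 0.8492 = 1273661.3807 W

1273661.3807 W


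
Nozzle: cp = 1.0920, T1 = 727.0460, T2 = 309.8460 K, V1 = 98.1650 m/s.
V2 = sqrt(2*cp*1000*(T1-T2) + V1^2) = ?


dT = 417.2000 K
2*cp*1000*dT = 911164.8000
V1^2 = 9636.3672
V2 = sqrt(920801.1672) = 959.5839 m/s

959.5839 m/s


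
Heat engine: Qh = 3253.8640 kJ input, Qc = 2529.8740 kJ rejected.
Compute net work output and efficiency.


W = 3253.8640 - 2529.8740 = 723.9900 kJ
eta = 723.9900 / 3253.8640 = 0.2225 = 22.2502%

W = 723.9900 kJ, eta = 22.2502%


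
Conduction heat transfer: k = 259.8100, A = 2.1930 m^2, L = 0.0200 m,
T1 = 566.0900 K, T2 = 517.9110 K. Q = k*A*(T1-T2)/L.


dT = 48.1790 K
Q = 259.8100 * 2.1930 * 48.1790 / 0.0200 = 1372531.3738 W

1372531.3738 W


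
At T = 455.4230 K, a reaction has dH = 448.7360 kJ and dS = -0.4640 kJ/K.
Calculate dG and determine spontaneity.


T*dS = 455.4230 * -0.4640 = -211.3163 kJ
dG = 448.7360 + 211.3163 = 660.0523 kJ (non-spontaneous)

dG = 660.0523 kJ, non-spontaneous


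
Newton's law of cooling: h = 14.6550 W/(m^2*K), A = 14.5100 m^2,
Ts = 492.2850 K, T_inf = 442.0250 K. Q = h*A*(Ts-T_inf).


dT = 50.2600 K
Q = 14.6550 * 14.5100 * 50.2600 = 10687.4900 W

10687.4900 W


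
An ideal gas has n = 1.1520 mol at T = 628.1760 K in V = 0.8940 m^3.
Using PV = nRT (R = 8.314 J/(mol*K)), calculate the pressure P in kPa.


P = nRT/V = 1.1520 * 8.314 * 628.1760 / 0.8940
= 6016.4989 / 0.8940 = 6729.8645 Pa = 6.7299 kPa

6.7299 kPa


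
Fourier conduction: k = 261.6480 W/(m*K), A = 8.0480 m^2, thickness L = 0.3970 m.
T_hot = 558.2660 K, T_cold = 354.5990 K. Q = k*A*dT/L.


dT = 203.6670 K
Q = 261.6480 * 8.0480 * 203.6670 / 0.3970 = 1080278.0372 W

1080278.0372 W


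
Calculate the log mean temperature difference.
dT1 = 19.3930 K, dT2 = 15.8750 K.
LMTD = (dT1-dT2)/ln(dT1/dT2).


dT1/dT2 = 1.2216
ln(dT1/dT2) = 0.2002
LMTD = 3.5180 / 0.2002 = 17.5754 K

17.5754 K


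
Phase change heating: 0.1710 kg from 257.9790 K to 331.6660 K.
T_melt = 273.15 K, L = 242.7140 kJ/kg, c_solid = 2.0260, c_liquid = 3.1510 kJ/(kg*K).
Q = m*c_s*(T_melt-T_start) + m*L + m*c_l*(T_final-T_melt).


Q1 (sensible, solid) = 0.1710 * 2.0260 * 15.1710 = 5.2559 kJ
Q2 (latent) = 0.1710 * 242.7140 = 41.5041 kJ
Q3 (sensible, liquid) = 0.1710 * 3.1510 * 58.5160 = 31.5296 kJ
Q_total = 78.2897 kJ

78.2897 kJ


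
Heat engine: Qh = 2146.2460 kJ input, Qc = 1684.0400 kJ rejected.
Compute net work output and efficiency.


W = 2146.2460 - 1684.0400 = 462.2060 kJ
eta = 462.2060 / 2146.2460 = 0.2154 = 21.5356%

W = 462.2060 kJ, eta = 21.5356%


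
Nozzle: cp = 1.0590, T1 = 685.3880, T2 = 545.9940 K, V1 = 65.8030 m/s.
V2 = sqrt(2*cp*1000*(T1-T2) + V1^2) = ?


dT = 139.3940 K
2*cp*1000*dT = 295236.4920
V1^2 = 4330.0348
V2 = sqrt(299566.5268) = 547.3267 m/s

547.3267 m/s


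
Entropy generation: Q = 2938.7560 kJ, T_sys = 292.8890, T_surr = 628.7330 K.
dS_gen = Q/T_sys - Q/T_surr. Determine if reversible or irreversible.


dS_sys = 2938.7560/292.8890 = 10.0337 kJ/K
dS_surr = -2938.7560/628.7330 = -4.6741 kJ/K
dS_gen = 10.0337 - 4.6741 = 5.3596 kJ/K (irreversible)

dS_gen = 5.3596 kJ/K, irreversible


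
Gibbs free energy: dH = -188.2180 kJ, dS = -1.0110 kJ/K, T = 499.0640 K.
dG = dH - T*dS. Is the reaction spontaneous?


T*dS = 499.0640 * -1.0110 = -504.5537 kJ
dG = -188.2180 + 504.5537 = 316.3357 kJ (non-spontaneous)

dG = 316.3357 kJ, non-spontaneous


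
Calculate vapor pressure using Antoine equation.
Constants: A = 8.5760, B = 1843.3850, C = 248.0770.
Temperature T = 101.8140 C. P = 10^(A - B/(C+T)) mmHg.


C+T = 349.8910
B/(C+T) = 5.2685
log10(P) = 8.5760 - 5.2685 = 3.3075
P = 10^3.3075 = 2030.2287 mmHg

2030.2287 mmHg


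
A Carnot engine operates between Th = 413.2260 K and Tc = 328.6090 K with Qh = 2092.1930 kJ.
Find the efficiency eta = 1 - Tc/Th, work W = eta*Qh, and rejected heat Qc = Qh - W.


eta = 1 - 328.6090/413.2260 = 0.2048
W = 0.2048 * 2092.1930 = 428.4220 kJ
Qc = 2092.1930 - 428.4220 = 1663.7710 kJ

eta = 20.4772%, W = 428.4220 kJ, Qc = 1663.7710 kJ


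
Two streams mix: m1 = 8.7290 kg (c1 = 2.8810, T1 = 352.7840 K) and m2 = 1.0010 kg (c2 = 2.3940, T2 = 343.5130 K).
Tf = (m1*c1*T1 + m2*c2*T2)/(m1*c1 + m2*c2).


num = 9695.0924
den = 27.5446
Tf = 351.9774 K

351.9774 K


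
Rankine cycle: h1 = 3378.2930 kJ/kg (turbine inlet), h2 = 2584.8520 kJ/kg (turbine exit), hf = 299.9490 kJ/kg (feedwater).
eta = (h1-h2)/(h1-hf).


W = 793.4410 kJ/kg
Q_in = 3078.3440 kJ/kg
eta = 0.2577 = 25.7749%

eta = 25.7749%


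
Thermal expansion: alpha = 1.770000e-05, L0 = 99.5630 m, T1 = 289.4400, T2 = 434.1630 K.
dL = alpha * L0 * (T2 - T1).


dT = 144.7230 K
dL = 1.770000e-05 * 99.5630 * 144.7230 = 0.255040 m
L_final = 99.818040 m

dL = 0.255040 m


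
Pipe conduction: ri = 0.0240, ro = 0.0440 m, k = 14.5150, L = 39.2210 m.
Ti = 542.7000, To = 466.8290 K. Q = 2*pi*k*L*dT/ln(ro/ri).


dT = 75.8710 K
ln(ro/ri) = 0.6061
Q = 2*pi*14.5150*39.2210*75.8710 / 0.6061 = 447735.4085 W

447735.4085 W


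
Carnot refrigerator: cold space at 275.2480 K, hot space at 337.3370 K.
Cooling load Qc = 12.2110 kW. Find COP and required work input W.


COP = 275.2480 / 62.0890 = 4.4331
W = 12.2110 / 4.4331 = 2.7545 kW

COP = 4.4331, W = 2.7545 kW


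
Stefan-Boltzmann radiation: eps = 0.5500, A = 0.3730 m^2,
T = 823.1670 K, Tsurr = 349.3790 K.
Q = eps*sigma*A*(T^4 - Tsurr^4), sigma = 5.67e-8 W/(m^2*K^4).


T^4 = 4.5915e+11
Tsurr^4 = 1.4900e+10
Q = 0.5500 * 5.67e-8 * 0.3730 * 4.4425e+11 = 5167.4836 W

5167.4836 W


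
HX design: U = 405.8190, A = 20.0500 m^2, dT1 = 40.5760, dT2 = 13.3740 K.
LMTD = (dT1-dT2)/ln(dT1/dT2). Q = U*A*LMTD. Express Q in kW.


LMTD = 24.5093 K
Q = 405.8190 * 20.0500 * 24.5093 = 199424.1423 W = 199.4241 kW

199.4241 kW


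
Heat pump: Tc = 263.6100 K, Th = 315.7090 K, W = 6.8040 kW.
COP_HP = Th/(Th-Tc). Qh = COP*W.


COP = 315.7090 / 52.0990 = 6.0598
Qh = 6.0598 * 6.8040 = 41.2308 kW

COP = 6.0598, Qh = 41.2308 kW


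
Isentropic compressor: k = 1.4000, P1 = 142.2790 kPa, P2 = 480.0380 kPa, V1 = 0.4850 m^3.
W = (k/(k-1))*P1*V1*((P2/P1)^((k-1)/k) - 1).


(k-1)/k = 0.2857
(P2/P1)^exp = 1.4155
W = 3.5000 * 142.2790 * 0.4850 * (1.4155 - 1) = 100.3398 kJ

100.3398 kJ


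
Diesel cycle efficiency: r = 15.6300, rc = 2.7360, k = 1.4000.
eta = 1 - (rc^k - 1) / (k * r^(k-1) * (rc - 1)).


r^(k-1) = 3.0032
rc^k = 4.0923
eta = 0.5763 = 57.6344%

57.6344%


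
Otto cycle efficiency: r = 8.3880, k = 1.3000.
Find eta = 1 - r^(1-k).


r^(k-1) = 1.8928
eta = 1 - 1/1.8928 = 0.4717 = 47.1673%

47.1673%


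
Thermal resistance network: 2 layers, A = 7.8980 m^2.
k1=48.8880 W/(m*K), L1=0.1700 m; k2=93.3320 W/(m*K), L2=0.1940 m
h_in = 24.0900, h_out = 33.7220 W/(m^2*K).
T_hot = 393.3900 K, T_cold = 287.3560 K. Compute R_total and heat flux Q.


R_conv_in = 1/(24.0900*7.8980) = 0.0053
R_1 = 0.1700/(48.8880*7.8980) = 0.0004
R_2 = 0.1940/(93.3320*7.8980) = 0.0003
R_conv_out = 1/(33.7220*7.8980) = 0.0038
R_total = 0.0097 K/W
Q = 106.0340 / 0.0097 = 10915.5862 W

R_total = 0.0097 K/W, Q = 10915.5862 W


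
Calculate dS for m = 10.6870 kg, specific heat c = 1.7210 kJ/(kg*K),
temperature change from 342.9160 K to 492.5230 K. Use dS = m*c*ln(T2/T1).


T2/T1 = 1.4363
ln(T2/T1) = 0.3621
dS = 10.6870 * 1.7210 * 0.3621 = 6.6590 kJ/K

6.6590 kJ/K


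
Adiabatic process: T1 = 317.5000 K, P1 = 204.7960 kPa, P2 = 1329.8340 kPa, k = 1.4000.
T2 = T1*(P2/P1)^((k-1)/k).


(k-1)/k = 0.2857
(P2/P1)^exp = 1.7066
T2 = 317.5000 * 1.7066 = 541.8508 K

541.8508 K


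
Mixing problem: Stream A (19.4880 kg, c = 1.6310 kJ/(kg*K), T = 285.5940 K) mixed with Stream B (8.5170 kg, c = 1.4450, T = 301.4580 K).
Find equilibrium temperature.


num = 12787.6479
den = 44.0920
Tf = 290.0220 K

290.0220 K


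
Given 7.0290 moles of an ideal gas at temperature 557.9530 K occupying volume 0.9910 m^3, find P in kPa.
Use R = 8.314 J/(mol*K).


P = nRT/V = 7.0290 * 8.314 * 557.9530 / 0.9910
= 32606.2745 / 0.9910 = 32902.3961 Pa = 32.9024 kPa

32.9024 kPa


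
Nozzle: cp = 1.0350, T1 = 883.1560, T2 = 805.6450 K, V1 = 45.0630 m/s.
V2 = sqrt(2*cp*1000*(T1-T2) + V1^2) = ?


dT = 77.5110 K
2*cp*1000*dT = 160447.7700
V1^2 = 2030.6740
V2 = sqrt(162478.4440) = 403.0861 m/s

403.0861 m/s


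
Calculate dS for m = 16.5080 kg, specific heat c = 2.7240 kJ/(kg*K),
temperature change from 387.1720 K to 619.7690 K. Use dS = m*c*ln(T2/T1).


T2/T1 = 1.6008
ln(T2/T1) = 0.4705
dS = 16.5080 * 2.7240 * 0.4705 = 21.1563 kJ/K

21.1563 kJ/K


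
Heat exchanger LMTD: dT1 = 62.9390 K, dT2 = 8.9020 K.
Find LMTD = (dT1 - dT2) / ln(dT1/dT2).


dT1/dT2 = 7.0702
ln(dT1/dT2) = 1.9559
LMTD = 54.0370 / 1.9559 = 27.6278 K

27.6278 K


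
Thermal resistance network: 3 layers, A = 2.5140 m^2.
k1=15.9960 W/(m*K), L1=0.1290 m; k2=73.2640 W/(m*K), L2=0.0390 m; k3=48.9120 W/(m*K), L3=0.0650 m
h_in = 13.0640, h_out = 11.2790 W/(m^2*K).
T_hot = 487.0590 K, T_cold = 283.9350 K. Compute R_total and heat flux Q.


R_conv_in = 1/(13.0640*2.5140) = 0.0304
R_1 = 0.1290/(15.9960*2.5140) = 0.0032
R_2 = 0.0390/(73.2640*2.5140) = 0.0002
R_3 = 0.0650/(48.9120*2.5140) = 0.0005
R_conv_out = 1/(11.2790*2.5140) = 0.0353
R_total = 0.0697 K/W
Q = 203.1240 / 0.0697 = 2915.8165 W

R_total = 0.0697 K/W, Q = 2915.8165 W


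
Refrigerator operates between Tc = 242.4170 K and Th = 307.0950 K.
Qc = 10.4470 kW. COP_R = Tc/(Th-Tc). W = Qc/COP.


COP = 242.4170 / 64.6780 = 3.7481
W = 10.4470 / 3.7481 = 2.7873 kW

COP = 3.7481, W = 2.7873 kW


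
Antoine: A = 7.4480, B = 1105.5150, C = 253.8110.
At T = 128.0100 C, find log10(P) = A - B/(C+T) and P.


C+T = 381.8210
B/(C+T) = 2.8954
log10(P) = 7.4480 - 2.8954 = 4.5526
P = 10^4.5526 = 35696.4430 mmHg

35696.4430 mmHg


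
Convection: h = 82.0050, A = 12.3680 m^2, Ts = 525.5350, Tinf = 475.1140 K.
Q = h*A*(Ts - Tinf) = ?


dT = 50.4210 K
Q = 82.0050 * 12.3680 * 50.4210 = 51138.8861 W

51138.8861 W


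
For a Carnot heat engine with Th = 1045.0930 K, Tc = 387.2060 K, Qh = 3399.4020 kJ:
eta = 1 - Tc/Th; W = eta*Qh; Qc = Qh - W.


eta = 1 - 387.2060/1045.0930 = 0.6295
W = 0.6295 * 3399.4020 = 2139.9267 kJ
Qc = 3399.4020 - 2139.9267 = 1259.4753 kJ

eta = 62.9501%, W = 2139.9267 kJ, Qc = 1259.4753 kJ


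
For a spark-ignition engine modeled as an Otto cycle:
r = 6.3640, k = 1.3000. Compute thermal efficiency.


r^(k-1) = 1.7423
eta = 1 - 1/1.7423 = 0.4260 = 42.6041%

42.6041%


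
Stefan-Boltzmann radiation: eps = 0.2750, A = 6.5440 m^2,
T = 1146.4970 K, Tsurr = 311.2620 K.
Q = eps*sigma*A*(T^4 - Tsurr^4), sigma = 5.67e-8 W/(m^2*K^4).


T^4 = 1.7278e+12
Tsurr^4 = 9.3865e+09
Q = 0.2750 * 5.67e-8 * 6.5440 * 1.7184e+12 = 175341.5844 W

175341.5844 W


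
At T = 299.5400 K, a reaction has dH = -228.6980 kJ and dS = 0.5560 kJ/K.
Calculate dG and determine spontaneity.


T*dS = 299.5400 * 0.5560 = 166.5442 kJ
dG = -228.6980 - 166.5442 = -395.2422 kJ (spontaneous)

dG = -395.2422 kJ, spontaneous


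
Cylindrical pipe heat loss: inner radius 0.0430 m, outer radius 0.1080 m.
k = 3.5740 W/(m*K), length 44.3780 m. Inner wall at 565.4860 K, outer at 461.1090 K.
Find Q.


dT = 104.3770 K
ln(ro/ri) = 0.9209
Q = 2*pi*3.5740*44.3780*104.3770 / 0.9209 = 112948.3284 W

112948.3284 W


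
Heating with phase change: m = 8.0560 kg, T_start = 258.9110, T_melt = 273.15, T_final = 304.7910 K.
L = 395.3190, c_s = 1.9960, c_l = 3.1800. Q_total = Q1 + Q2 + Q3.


Q1 (sensible, solid) = 8.0560 * 1.9960 * 14.2390 = 228.9599 kJ
Q2 (latent) = 8.0560 * 395.3190 = 3184.6899 kJ
Q3 (sensible, liquid) = 8.0560 * 3.1800 * 31.6410 = 810.5817 kJ
Q_total = 4224.2315 kJ

4224.2315 kJ


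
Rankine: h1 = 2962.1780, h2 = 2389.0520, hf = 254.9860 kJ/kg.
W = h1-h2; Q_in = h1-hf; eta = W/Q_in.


W = 573.1260 kJ/kg
Q_in = 2707.1920 kJ/kg
eta = 0.2117 = 21.1705%

eta = 21.1705%


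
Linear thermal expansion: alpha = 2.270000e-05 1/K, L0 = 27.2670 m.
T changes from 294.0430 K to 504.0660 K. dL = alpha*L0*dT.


dT = 210.0230 K
dL = 2.270000e-05 * 27.2670 * 210.0230 = 0.129996 m
L_final = 27.396996 m

dL = 0.129996 m


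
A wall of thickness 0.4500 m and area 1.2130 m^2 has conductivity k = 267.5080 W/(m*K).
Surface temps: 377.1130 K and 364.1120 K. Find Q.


dT = 13.0010 K
Q = 267.5080 * 1.2130 * 13.0010 / 0.4500 = 9374.7959 W

9374.7959 W


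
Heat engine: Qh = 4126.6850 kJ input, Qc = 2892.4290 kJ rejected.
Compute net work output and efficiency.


W = 4126.6850 - 2892.4290 = 1234.2560 kJ
eta = 1234.2560 / 4126.6850 = 0.2991 = 29.9091%

W = 1234.2560 kJ, eta = 29.9091%


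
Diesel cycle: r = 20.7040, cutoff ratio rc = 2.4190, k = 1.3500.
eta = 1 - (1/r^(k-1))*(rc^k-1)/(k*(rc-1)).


r^(k-1) = 2.8881
rc^k = 3.2954
eta = 0.5851 = 58.5119%

58.5119%


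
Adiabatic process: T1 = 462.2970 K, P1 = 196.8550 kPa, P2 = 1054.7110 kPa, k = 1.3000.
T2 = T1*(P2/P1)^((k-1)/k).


(k-1)/k = 0.2308
(P2/P1)^exp = 1.4731
T2 = 462.2970 * 1.4731 = 681.0027 K

681.0027 K


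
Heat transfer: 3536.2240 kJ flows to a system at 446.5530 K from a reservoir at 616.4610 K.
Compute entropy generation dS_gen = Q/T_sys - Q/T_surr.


dS_sys = 3536.2240/446.5530 = 7.9189 kJ/K
dS_surr = -3536.2240/616.4610 = -5.7363 kJ/K
dS_gen = 7.9189 - 5.7363 = 2.1826 kJ/K (irreversible)

dS_gen = 2.1826 kJ/K, irreversible


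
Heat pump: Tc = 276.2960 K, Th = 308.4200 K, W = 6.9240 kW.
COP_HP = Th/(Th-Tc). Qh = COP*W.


COP = 308.4200 / 32.1240 = 9.6009
Qh = 9.6009 * 6.9240 = 66.4768 kW

COP = 9.6009, Qh = 66.4768 kW


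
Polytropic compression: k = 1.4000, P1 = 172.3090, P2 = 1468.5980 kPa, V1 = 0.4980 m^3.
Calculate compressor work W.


(k-1)/k = 0.2857
(P2/P1)^exp = 1.8445
W = 3.5000 * 172.3090 * 0.4980 * (1.8445 - 1) = 253.6397 kJ

253.6397 kJ


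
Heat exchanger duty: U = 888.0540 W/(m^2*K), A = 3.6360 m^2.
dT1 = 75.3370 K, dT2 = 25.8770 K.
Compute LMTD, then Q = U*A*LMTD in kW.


LMTD = 46.2841 K
Q = 888.0540 * 3.6360 * 46.2841 = 149449.8034 W = 149.4498 kW

149.4498 kW


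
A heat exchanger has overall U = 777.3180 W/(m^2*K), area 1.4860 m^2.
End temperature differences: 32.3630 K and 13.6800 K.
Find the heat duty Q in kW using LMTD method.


LMTD = 21.6971 K
Q = 777.3180 * 1.4860 * 21.6971 = 25062.2582 W = 25.0623 kW

25.0623 kW


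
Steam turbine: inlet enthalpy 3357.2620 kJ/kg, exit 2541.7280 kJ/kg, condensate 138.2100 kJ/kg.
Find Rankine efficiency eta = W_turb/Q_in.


W = 815.5340 kJ/kg
Q_in = 3219.0520 kJ/kg
eta = 0.2533 = 25.3346%

eta = 25.3346%


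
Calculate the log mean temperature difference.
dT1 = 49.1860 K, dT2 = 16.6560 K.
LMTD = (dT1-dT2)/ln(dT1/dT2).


dT1/dT2 = 2.9530
ln(dT1/dT2) = 1.0828
LMTD = 32.5300 / 1.0828 = 30.0414 K

30.0414 K


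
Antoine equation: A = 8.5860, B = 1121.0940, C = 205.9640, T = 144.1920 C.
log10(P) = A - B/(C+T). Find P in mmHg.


C+T = 350.1560
B/(C+T) = 3.2017
log10(P) = 8.5860 - 3.2017 = 5.3843
P = 10^5.3843 = 242270.9423 mmHg

242270.9423 mmHg


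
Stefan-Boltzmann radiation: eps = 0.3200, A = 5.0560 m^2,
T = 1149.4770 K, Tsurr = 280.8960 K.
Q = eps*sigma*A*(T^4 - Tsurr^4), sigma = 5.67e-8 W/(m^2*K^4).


T^4 = 1.7458e+12
Tsurr^4 = 6.2256e+09
Q = 0.3200 * 5.67e-8 * 5.0560 * 1.7396e+12 = 159584.1610 W

159584.1610 W


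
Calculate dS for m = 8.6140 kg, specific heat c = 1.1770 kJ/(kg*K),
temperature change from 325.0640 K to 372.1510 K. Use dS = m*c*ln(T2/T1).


T2/T1 = 1.1449
ln(T2/T1) = 0.1353
dS = 8.6140 * 1.1770 * 0.1353 = 1.3715 kJ/K

1.3715 kJ/K


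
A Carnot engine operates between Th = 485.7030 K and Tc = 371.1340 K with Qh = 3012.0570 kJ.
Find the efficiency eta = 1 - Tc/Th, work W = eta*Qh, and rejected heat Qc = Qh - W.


eta = 1 - 371.1340/485.7030 = 0.2359
W = 0.2359 * 3012.0570 = 710.4925 kJ
Qc = 3012.0570 - 710.4925 = 2301.5645 kJ

eta = 23.5883%, W = 710.4925 kJ, Qc = 2301.5645 kJ


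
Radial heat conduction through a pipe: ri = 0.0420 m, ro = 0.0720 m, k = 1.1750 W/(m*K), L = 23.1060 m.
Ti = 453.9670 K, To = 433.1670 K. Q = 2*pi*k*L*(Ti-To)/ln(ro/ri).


dT = 20.8000 K
ln(ro/ri) = 0.5390
Q = 2*pi*1.1750*23.1060*20.8000 / 0.5390 = 6582.9399 W

6582.9399 W


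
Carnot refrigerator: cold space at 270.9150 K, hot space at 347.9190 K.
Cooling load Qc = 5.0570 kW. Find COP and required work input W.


COP = 270.9150 / 77.0040 = 3.5182
W = 5.0570 / 3.5182 = 1.4374 kW

COP = 3.5182, W = 1.4374 kW


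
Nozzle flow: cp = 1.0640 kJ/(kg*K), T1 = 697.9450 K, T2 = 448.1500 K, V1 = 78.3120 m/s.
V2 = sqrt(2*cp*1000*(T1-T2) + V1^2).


dT = 249.7950 K
2*cp*1000*dT = 531563.7600
V1^2 = 6132.7693
V2 = sqrt(537696.5293) = 733.2779 m/s

733.2779 m/s


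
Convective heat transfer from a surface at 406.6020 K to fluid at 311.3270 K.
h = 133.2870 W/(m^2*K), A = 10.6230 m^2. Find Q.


dT = 95.2750 K
Q = 133.2870 * 10.6230 * 95.2750 = 134900.6157 W

134900.6157 W


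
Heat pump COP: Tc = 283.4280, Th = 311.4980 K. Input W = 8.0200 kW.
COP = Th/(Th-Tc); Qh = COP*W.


COP = 311.4980 / 28.0700 = 11.0972
Qh = 11.0972 * 8.0200 = 88.9994 kW

COP = 11.0972, Qh = 88.9994 kW


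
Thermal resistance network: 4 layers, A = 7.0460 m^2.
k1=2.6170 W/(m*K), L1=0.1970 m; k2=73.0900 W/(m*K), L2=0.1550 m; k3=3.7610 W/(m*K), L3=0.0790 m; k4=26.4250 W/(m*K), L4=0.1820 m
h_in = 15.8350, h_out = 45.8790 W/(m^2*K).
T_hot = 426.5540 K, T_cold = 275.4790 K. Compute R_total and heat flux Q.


R_conv_in = 1/(15.8350*7.0460) = 0.0090
R_1 = 0.1970/(2.6170*7.0460) = 0.0107
R_2 = 0.1550/(73.0900*7.0460) = 0.0003
R_3 = 0.0790/(3.7610*7.0460) = 0.0030
R_4 = 0.1820/(26.4250*7.0460) = 0.0010
R_conv_out = 1/(45.8790*7.0460) = 0.0031
R_total = 0.0270 K/W
Q = 151.0750 / 0.0270 = 5595.4913 W

R_total = 0.0270 K/W, Q = 5595.4913 W
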